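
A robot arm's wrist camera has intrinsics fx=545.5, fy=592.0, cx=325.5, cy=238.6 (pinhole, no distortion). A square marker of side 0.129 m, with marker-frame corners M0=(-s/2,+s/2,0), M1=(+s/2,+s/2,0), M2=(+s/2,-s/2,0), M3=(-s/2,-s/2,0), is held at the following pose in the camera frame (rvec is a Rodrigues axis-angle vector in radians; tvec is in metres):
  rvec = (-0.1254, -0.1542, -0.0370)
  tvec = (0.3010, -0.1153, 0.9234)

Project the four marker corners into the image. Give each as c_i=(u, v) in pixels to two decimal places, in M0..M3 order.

c0=(470.26, 206.17) c1=(542.20, 204.64) c2=(535.12, 124.76) c3=(464.25, 124.53)

Intrinsics K: fx=545.5, fy=592.0, cx=325.5, cy=238.6
Marker side s = 0.129 m; corners in marker frame (Z=0):
  M0 = (-0.0645, +0.0645, 0)
  M1 = (+0.0645, +0.0645, 0)
  M2 = (+0.0645, -0.0645, 0)
  M3 = (-0.0645, -0.0645, 0)
rvec = (-0.1254, -0.1542, -0.0370), |rvec| = θ = 0.20217 rad = 11.583°
Rodrigues: sinθ=0.20079, 1−cosθ=0.02037; R = I + sinθ·[k]× + (1−cosθ)·[k]×²:
    [+0.98747 +0.04638 -0.15084]
    [-0.02711 +0.99148 +0.12739]
    [+0.15546 -0.12170 +0.98032]
t = (0.3010, -0.1153, 0.9234) m
M0: Pc = R·M0+t = (+0.24030, -0.04960, +0.90552); u = 545.5·(+0.24030)/0.90552 + 325.5 = 470.2602, v = 592.0·(-0.04960)/0.90552 + 238.6 = 206.1728
M1: Pc = R·M1+t = (+0.36768, -0.05310, +0.92558); u = 545.5·(+0.36768)/0.92558 + 325.5 = 542.1986, v = 592.0·(-0.05310)/0.92558 + 238.6 = 204.6384
M2: Pc = R·M2+t = (+0.36170, -0.18100, +0.94128); u = 545.5·(+0.36170)/0.94128 + 325.5 = 535.1166, v = 592.0·(-0.18100)/0.94128 + 238.6 = 124.7636
M3: Pc = R·M3+t = (+0.23432, -0.17750, +0.92122); u = 545.5·(+0.23432)/0.92122 + 325.5 = 464.2500, v = 592.0·(-0.17750)/0.92122 + 238.6 = 124.5330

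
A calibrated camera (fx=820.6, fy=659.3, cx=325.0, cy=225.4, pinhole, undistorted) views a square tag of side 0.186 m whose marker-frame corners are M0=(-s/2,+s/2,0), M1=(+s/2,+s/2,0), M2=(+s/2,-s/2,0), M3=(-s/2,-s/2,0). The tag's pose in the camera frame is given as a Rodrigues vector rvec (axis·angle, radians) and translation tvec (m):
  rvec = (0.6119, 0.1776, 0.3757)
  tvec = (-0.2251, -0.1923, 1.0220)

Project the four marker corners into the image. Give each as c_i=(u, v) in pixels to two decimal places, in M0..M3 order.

Intrinsics K: fx=820.6, fy=659.3, cx=325.0, cy=225.4
Marker side s = 0.186 m; corners in marker frame (Z=0):
  M0 = (-0.0930, +0.0930, 0)
  M1 = (+0.0930, +0.0930, 0)
  M2 = (+0.0930, -0.0930, 0)
  M3 = (-0.0930, -0.0930, 0)
rvec = (0.6119, 0.1776, 0.3757), |rvec| = θ = 0.73967 rad = 42.380°
Rodrigues: sinθ=0.67405, 1−cosθ=0.26131; R = I + sinθ·[k]× + (1−cosθ)·[k]×²:
    [+0.91752 -0.29046 +0.27164]
    [+0.39427 +0.75375 -0.52574]
    [-0.05204 +0.58948 +0.80611]
t = (-0.2251, -0.1923, 1.0220) m
M0: Pc = R·M0+t = (-0.33744, -0.15887, +1.08166); u = 820.6·(-0.33744)/1.08166 + 325.0 = 69.0002, v = 659.3·(-0.15887)/1.08166 + 225.4 = 128.5660
M1: Pc = R·M1+t = (-0.16678, -0.08553, +1.07198); u = 820.6·(-0.16678)/1.07198 + 325.0 = 197.3274, v = 659.3·(-0.08553)/1.07198 + 225.4 = 172.7943
M2: Pc = R·M2+t = (-0.11276, -0.22573, +0.96234); u = 820.6·(-0.11276)/0.96234 + 325.0 = 228.8499, v = 659.3·(-0.22573)/0.96234 + 225.4 = 70.7505
M3: Pc = R·M3+t = (-0.28342, -0.29907, +0.97202); u = 820.6·(-0.28342)/0.97202 + 325.0 = 85.7335, v = 659.3·(-0.29907)/0.97202 + 225.4 = 22.5495

c0=(69.00, 128.57) c1=(197.33, 172.79) c2=(228.85, 70.75) c3=(85.73, 22.55)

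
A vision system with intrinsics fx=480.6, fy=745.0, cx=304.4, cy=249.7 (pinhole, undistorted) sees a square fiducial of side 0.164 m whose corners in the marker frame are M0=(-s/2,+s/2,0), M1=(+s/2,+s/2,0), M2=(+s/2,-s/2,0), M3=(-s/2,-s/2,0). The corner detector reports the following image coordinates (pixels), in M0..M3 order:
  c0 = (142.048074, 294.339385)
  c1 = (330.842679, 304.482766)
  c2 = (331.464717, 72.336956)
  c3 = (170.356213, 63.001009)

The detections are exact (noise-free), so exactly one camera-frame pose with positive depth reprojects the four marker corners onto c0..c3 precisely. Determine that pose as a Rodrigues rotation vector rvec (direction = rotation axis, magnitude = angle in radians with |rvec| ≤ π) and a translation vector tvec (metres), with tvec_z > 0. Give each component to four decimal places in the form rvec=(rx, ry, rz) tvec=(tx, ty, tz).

rvec=(-0.4520, -0.0166, 0.0327) tvec=(-0.0566, -0.0458, 0.4535)

Intrinsics K: fx=480.6, fy=745.0, cx=304.4, cy=249.7
Marker side s = 0.164 m; corners in marker frame (Z=0):
  M0 = (-0.0820, +0.0820, 0)
  M1 = (+0.0820, +0.0820, 0)
  M2 = (+0.0820, -0.0820, 0)
  M3 = (-0.0820, -0.0820, 0)
Detected image corners:
  c0 = (142.048074, 294.339385) px
  c1 = (330.842679, 304.482766) px
  c2 = (331.464717, 72.336956) px
  c3 = (170.356213, 63.001009) px
Planar DLT: solve 8×8 A·h = b for H (H[2,2]=1):
  H  [+1064.79892 -322.81537 +244.38728]
  H  [+62.72552 +1236.25239 +174.39453]
  H  [+0.01924 -0.96335 +1.00000]
B = K⁻¹H; ‖b₁‖=2.204829, ‖b₂‖=2.204829; λ = 2/(‖b₁‖+‖b₂‖) = 0.453550, sign → tz>0 ⇒ λ=+0.453550
r₁ = λ·B[:,0] = (+0.99934,+0.03526,+0.00873); r₂ = λ·B[:,1] = (-0.02791,+0.89906,-0.43693)
r₃ = r₁×r₂ = (-0.02325,+0.43639,+0.89945); SVD([r₁ r₂ r₃]) → R = UVᵀ:
  R  [+0.99934 -0.02791 -0.02325]
  R  [+0.03526 +0.89906 +0.43639]
  R  [+0.00873 -0.43693 +0.89945]
t = (-0.05663, -0.04585, +0.45355) m
tr R = 2.797859; θ = arccos((tr R − 1)/2) = 0.453477 rad = 25.982°
axis k = ((R−Rᵀ)₃₂, (R−Rᵀ)₁₃, (R−Rᵀ)₂₁) / (2 sinθ) = (-0.996730, -0.036500, +0.072096)
rvec = θ·k = (-0.451994, -0.016552, +0.032694)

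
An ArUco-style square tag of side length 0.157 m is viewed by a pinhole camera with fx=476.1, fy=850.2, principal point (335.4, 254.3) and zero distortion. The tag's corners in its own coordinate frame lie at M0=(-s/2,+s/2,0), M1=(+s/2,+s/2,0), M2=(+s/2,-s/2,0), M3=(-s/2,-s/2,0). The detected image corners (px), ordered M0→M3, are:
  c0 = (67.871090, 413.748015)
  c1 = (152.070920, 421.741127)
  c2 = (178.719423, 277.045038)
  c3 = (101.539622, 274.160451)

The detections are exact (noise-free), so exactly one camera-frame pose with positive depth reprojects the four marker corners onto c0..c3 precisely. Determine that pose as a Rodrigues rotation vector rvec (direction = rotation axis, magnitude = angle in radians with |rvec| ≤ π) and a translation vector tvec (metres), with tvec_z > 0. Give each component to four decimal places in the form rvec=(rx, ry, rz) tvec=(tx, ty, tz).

rvec=(-0.5704, 0.1646, 0.0641) tvec=(-0.3725, 0.0881, 0.8435)

Intrinsics K: fx=476.1, fy=850.2, cx=335.4, cy=254.3
Marker side s = 0.157 m; corners in marker frame (Z=0):
  M0 = (-0.0785, +0.0785, 0)
  M1 = (+0.0785, +0.0785, 0)
  M2 = (+0.0785, -0.0785, 0)
  M3 = (-0.0785, -0.0785, 0)
Detected image corners:
  c0 = (67.871090, 413.748015) px
  c1 = (152.070920, 421.741127) px
  c2 = (178.719423, 277.045038) px
  c3 = (101.539622, 274.160451) px
Planar DLT: solve 8×8 A·h = b for H (H[2,2]=1):
  H  [+487.23288 -271.31865 +125.14825]
  H  [-37.15590 +686.46005 +343.11133]
  H  [-0.20478 -0.63068 +1.00000]
B = K⁻¹H; ‖b₁‖=1.185599, ‖b₂‖=1.185599; λ = 2/(‖b₁‖+‖b₂‖) = 0.843456, sign → tz>0 ⇒ λ=+0.843456
r₁ = λ·B[:,0] = (+0.98486,+0.01480,-0.17273); r₂ = λ·B[:,1] = (-0.10592,+0.84012,-0.53195)
r₃ = r₁×r₂ = (+0.13724,+0.54219,+0.82897); SVD([r₁ r₂ r₃]) → R = UVᵀ:
  R  [+0.98486 -0.10592 +0.13724]
  R  [+0.01480 +0.84012 +0.54219]
  R  [-0.17273 -0.53195 +0.82897]
t = (-0.37248, +0.08811, +0.84346) m
tr R = 2.653955; θ = arccos((tr R − 1)/2) = 0.597086 rad = 34.211°
axis k = ((R−Rᵀ)₃₂, (R−Rᵀ)₁₃, (R−Rᵀ)₂₁) / (2 sinθ) = (-0.955244, +0.275651, +0.107360)
rvec = θ·k = (-0.570363, +0.164588, +0.064103)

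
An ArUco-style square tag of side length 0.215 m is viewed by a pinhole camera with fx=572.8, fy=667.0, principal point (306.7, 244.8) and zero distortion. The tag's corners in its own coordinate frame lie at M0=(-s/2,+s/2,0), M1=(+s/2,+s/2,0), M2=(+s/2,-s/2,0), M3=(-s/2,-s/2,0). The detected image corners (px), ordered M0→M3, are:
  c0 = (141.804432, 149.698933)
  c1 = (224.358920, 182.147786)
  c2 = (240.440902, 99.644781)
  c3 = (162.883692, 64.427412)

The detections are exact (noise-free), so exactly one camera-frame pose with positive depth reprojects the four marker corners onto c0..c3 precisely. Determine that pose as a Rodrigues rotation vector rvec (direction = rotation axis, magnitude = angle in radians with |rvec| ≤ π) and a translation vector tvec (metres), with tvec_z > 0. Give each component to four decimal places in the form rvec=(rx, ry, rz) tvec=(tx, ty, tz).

Intrinsics K: fx=572.8, fy=667.0, cx=306.7, cy=244.8
Marker side s = 0.215 m; corners in marker frame (Z=0):
  M0 = (-0.1075, +0.1075, 0)
  M1 = (+0.1075, +0.1075, 0)
  M2 = (+0.1075, -0.1075, 0)
  M3 = (-0.1075, -0.1075, 0)
Detected image corners:
  c0 = (141.804432, 149.698933) px
  c1 = (224.358920, 182.147786) px
  c2 = (240.440902, 99.644781) px
  c3 = (162.883692, 64.427412) px
Planar DLT: solve 8×8 A·h = b for H (H[2,2]=1):
  H  [+419.66175 -130.91728 +193.66932]
  H  [+188.20168 +361.12623 +123.37953]
  H  [+0.24744 -0.23291 +1.00000]
B = K⁻¹H; ‖b₁‖=0.676782, ‖b₂‖=0.676782; λ = 2/(‖b₁‖+‖b₂‖) = 1.477581, sign → tz>0 ⇒ λ=+1.477581
r₁ = λ·B[:,0] = (+0.88679,+0.28273,+0.36561); r₂ = λ·B[:,1] = (-0.15344,+0.92629,-0.34414)
r₃ = r₁×r₂ = (-0.43596,+0.24908,+0.86481); SVD([r₁ r₂ r₃]) → R = UVᵀ:
  R  [+0.88679 -0.15344 -0.43596]
  R  [+0.28273 +0.92629 +0.24908]
  R  [+0.36561 -0.34414 +0.86481]
t = (-0.29157, -0.26898, +1.47758) m
tr R = 2.677894; θ = arccos((tr R − 1)/2) = 0.575451 rad = 32.971°
axis k = ((R−Rᵀ)₃₂, (R−Rᵀ)₁₃, (R−Rᵀ)₂₁) / (2 sinθ) = (-0.545024, -0.736448, +0.400741)
rvec = θ·k = (-0.313635, -0.423789, +0.230607)

rvec=(-0.3136, -0.4238, 0.2306) tvec=(-0.2916, -0.2690, 1.4776)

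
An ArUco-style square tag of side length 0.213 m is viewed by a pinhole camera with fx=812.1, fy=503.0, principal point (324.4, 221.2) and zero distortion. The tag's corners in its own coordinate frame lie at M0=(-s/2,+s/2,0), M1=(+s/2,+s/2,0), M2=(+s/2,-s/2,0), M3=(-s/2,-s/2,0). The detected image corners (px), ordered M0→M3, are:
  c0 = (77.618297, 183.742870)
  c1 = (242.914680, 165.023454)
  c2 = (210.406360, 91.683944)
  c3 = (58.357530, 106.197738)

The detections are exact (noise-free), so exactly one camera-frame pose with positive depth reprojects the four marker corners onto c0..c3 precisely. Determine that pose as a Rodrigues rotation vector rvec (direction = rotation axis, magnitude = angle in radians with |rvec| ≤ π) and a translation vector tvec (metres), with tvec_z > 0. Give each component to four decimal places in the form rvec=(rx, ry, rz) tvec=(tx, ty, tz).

rvec=(-0.5025, -0.1325, -0.2457) tvec=(-0.2376, -0.1880, 1.0949)

Intrinsics K: fx=812.1, fy=503.0, cx=324.4, cy=221.2
Marker side s = 0.213 m; corners in marker frame (Z=0):
  M0 = (-0.1065, +0.1065, 0)
  M1 = (+0.1065, +0.1065, 0)
  M2 = (+0.1065, -0.1065, 0)
  M3 = (-0.1065, -0.1065, 0)
Detected image corners:
  c0 = (77.618297, 183.742870) px
  c1 = (242.914680, 165.023454) px
  c2 = (210.406360, 91.683944) px
  c3 = (58.357530, 106.197738) px
Planar DLT: solve 8×8 A·h = b for H (H[2,2]=1):
  H  [+768.49449 +60.26866 +148.17636]
  H  [-54.43390 +296.66933 +134.82658]
  H  [+0.16930 -0.41959 +1.00000]
B = K⁻¹H; ‖b₁‖=0.913293, ‖b₂‖=0.913293; λ = 2/(‖b₁‖+‖b₂‖) = 1.094939, sign → tz>0 ⇒ λ=+1.094939
r₁ = λ·B[:,0] = (+0.96210,-0.20001,+0.18538); r₂ = λ·B[:,1] = (+0.26478,+0.84783,-0.45943)
r₃ = r₁×r₂ = (-0.06528,+0.49110,+0.86866); SVD([r₁ r₂ r₃]) → R = UVᵀ:
  R  [+0.96210 +0.26478 -0.06528]
  R  [-0.20001 +0.84783 +0.49110]
  R  [+0.18538 -0.45943 +0.86866]
t = (-0.23760, -0.18802, +1.09494) m
tr R = 2.678586; θ = arccos((tr R − 1)/2) = 0.574815 rad = 32.934°
axis k = ((R−Rᵀ)₃₂, (R−Rᵀ)₁₃, (R−Rᵀ)₂₁) / (2 sinθ) = (-0.874155, -0.230514, -0.427452)
rvec = θ·k = (-0.502478, -0.132503, -0.245706)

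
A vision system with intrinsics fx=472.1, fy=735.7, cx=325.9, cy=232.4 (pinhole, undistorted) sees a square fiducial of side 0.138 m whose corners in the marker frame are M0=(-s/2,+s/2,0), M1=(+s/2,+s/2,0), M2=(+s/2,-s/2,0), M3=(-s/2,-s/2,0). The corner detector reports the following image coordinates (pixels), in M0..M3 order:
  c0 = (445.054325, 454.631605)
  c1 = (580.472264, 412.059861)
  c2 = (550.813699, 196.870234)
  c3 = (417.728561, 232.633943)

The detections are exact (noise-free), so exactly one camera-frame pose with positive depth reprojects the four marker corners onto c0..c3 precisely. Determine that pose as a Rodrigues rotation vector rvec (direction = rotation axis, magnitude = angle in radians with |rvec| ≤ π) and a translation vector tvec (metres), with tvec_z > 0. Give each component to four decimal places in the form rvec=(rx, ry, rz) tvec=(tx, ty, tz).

rvec=(-0.0848, -0.0835, -0.1710) tvec=(0.1691, 0.0564, 0.4606)

Intrinsics K: fx=472.1, fy=735.7, cx=325.9, cy=232.4
Marker side s = 0.138 m; corners in marker frame (Z=0):
  M0 = (-0.0690, +0.0690, 0)
  M1 = (+0.0690, +0.0690, 0)
  M2 = (+0.0690, -0.0690, 0)
  M3 = (-0.0690, -0.0690, 0)
Detected image corners:
  c0 = (445.054325, 454.631605) px
  c1 = (580.472264, 412.059861) px
  c2 = (550.813699, 196.870234) px
  c3 = (417.728561, 232.633943) px
Planar DLT: solve 8×8 A·h = b for H (H[2,2]=1):
  H  [+1070.29109 +123.10469 +499.25896]
  H  [-220.12814 +1529.41838 +322.52170]
  H  [+0.19568 -0.16745 +1.00000]
B = K⁻¹H; ‖b₁‖=2.171189, ‖b₂‖=2.171189; λ = 2/(‖b₁‖+‖b₂‖) = 0.460577, sign → tz>0 ⇒ λ=+0.460577
r₁ = λ·B[:,0] = (+0.98195,-0.16628,+0.09013); r₂ = λ·B[:,1] = (+0.17334,+0.98184,-0.07712)
r₃ = r₁×r₂ = (-0.07567,+0.09135,+0.99294); SVD([r₁ r₂ r₃]) → R = UVᵀ:
  R  [+0.98195 +0.17334 -0.07567]
  R  [-0.16628 +0.98184 +0.09135]
  R  [+0.09013 -0.07712 +0.99294]
t = (+0.16913, +0.05642, +0.46058) m
tr R = 2.956729; θ = arccos((tr R − 1)/2) = 0.208393 rad = 11.940°
axis k = ((R−Rᵀ)₃₂, (R−Rᵀ)₁₃, (R−Rᵀ)₂₁) / (2 sinθ) = (-0.407161, -0.400685, -0.820775)
rvec = θ·k = (-0.084850, -0.083500, -0.171044)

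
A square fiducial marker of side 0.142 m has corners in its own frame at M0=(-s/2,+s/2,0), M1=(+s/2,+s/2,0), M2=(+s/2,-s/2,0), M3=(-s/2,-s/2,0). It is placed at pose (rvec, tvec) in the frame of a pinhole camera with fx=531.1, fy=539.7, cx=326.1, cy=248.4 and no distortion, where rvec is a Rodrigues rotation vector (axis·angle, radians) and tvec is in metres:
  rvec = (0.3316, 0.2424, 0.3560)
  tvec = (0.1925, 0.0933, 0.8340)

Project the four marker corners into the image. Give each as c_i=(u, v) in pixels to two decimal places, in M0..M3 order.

c0=(391.09, 328.44) c1=(473.94, 364.95) c2=(511.74, 287.26) c3=(422.62, 250.81)

Intrinsics K: fx=531.1, fy=539.7, cx=326.1, cy=248.4
Marker side s = 0.142 m; corners in marker frame (Z=0):
  M0 = (-0.0710, +0.0710, 0)
  M1 = (+0.0710, +0.0710, 0)
  M2 = (+0.0710, -0.0710, 0)
  M3 = (-0.0710, -0.0710, 0)
rvec = (0.3316, 0.2424, 0.3560), |rvec| = θ = 0.54356 rad = 31.143°
Rodrigues: sinθ=0.51718, 1−cosθ=0.14412; R = I + sinθ·[k]× + (1−cosθ)·[k]×²:
    [+0.90951 -0.29952 +0.28822]
    [+0.37794 +0.88454 -0.27342]
    [-0.17305 +0.35761 +0.91770]
t = (0.1925, 0.0933, 0.8340) m
M0: Pc = R·M0+t = (+0.10666, +0.12927, +0.87168); u = 531.1·(+0.10666)/0.87168 + 326.1 = 391.0856, v = 539.7·(+0.12927)/0.87168 + 248.4 = 328.4369
M1: Pc = R·M1+t = (+0.23581, +0.18294, +0.84710); u = 531.1·(+0.23581)/0.84710 + 326.1 = 473.9434, v = 539.7·(+0.18294)/0.84710 + 248.4 = 364.9506
M2: Pc = R·M2+t = (+0.27834, +0.05733, +0.79632); u = 531.1·(+0.27834)/0.79632 + 326.1 = 511.7370, v = 539.7·(+0.05733)/0.79632 + 248.4 = 287.2557
M3: Pc = R·M3+t = (+0.14919, +0.00366, +0.82090); u = 531.1·(+0.14919)/0.82090 + 326.1 = 422.6224, v = 539.7·(+0.00366)/0.82090 + 248.4 = 250.8091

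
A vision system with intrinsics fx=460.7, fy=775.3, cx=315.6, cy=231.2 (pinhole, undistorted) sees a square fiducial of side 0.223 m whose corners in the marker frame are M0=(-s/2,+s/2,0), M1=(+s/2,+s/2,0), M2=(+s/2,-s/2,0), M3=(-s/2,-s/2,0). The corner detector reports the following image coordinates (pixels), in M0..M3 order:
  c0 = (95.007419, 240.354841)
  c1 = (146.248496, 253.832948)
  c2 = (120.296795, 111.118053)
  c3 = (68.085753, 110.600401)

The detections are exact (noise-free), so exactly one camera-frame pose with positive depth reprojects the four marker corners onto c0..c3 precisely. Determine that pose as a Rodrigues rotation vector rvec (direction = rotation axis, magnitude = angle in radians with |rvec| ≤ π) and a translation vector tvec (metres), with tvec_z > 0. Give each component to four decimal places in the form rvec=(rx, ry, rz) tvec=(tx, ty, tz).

rvec=(0.4137, 0.5709, -0.0299) tvec=(-0.5440, -0.0774, 1.1990)

Intrinsics K: fx=460.7, fy=775.3, cx=315.6, cy=231.2
Marker side s = 0.223 m; corners in marker frame (Z=0):
  M0 = (-0.1115, +0.1115, 0)
  M1 = (+0.1115, +0.1115, 0)
  M2 = (+0.1115, -0.1115, 0)
  M3 = (-0.1115, -0.1115, 0)
Detected image corners:
  c0 = (95.007419, 240.354841) px
  c1 = (146.248496, 253.832948) px
  c2 = (120.296795, 111.118053) px
  c3 = (68.085753, 110.600401) px
Planar DLT: solve 8×8 A·h = b for H (H[2,2]=1):
  H  [+184.34668 +151.98339 +106.59073]
  H  [-46.81910 +665.01487 +181.16043]
  H  [-0.44254 +0.31027 +1.00000]
B = K⁻¹H; ‖b₁‖=0.834033, ‖b₂‖=0.834033; λ = 2/(‖b₁‖+‖b₂‖) = 1.198994, sign → tz>0 ⇒ λ=+1.198994
r₁ = λ·B[:,0] = (+0.84326,+0.08583,-0.53061); r₂ = λ·B[:,1] = (+0.14070,+0.91750,+0.37201)
r₃ = r₁×r₂ = (+0.51876,-0.38836,+0.76162); SVD([r₁ r₂ r₃]) → R = UVᵀ:
  R  [+0.84326 +0.14070 +0.51876]
  R  [+0.08583 +0.91750 -0.38836]
  R  [-0.53061 +0.37201 +0.76162]
t = (-0.54396, -0.07739, +1.19899) m
tr R = 2.522382; θ = arccos((tr R − 1)/2) = 0.705648 rad = 40.431°
axis k = ((R−Rᵀ)₃₂, (R−Rᵀ)₁₃, (R−Rᵀ)₂₁) / (2 sinθ) = (+0.586228, +0.809041, -0.042307)
rvec = θ·k = (+0.413671, +0.570898, -0.029854)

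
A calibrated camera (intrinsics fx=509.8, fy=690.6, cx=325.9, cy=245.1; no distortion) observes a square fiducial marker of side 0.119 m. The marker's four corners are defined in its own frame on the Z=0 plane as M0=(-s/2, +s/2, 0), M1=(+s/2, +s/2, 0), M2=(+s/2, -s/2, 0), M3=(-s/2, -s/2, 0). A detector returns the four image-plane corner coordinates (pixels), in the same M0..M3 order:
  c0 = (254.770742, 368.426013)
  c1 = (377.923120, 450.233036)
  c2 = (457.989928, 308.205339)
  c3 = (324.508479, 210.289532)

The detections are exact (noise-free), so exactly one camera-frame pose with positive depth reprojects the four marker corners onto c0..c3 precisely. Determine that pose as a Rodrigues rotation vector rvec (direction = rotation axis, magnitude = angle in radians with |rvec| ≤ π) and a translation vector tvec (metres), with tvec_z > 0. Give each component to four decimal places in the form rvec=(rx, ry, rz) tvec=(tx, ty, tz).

rvec=(0.4069, -0.0542, 0.5115) tvec=(0.0219, 0.0558, 0.4094)

Intrinsics K: fx=509.8, fy=690.6, cx=325.9, cy=245.1
Marker side s = 0.119 m; corners in marker frame (Z=0):
  M0 = (-0.0595, +0.0595, 0)
  M1 = (+0.0595, +0.0595, 0)
  M2 = (+0.0595, -0.0595, 0)
  M3 = (-0.0595, -0.0595, 0)
Detected image corners:
  c0 = (254.770742, 368.426013) px
  c1 = (377.923120, 450.233036) px
  c2 = (457.989928, 308.205339) px
  c3 = (324.508479, 210.289532) px
Planar DLT: solve 8×8 A·h = b for H (H[2,2]=1):
  H  [+1206.27378 -315.00850 +353.21746]
  H  [+874.64615 +1557.69359 +339.25294]
  H  [+0.36824 +0.89139 +1.00000]
B = K⁻¹H; ‖b₁‖=2.442505, ‖b₂‖=2.442505; λ = 2/(‖b₁‖+‖b₂‖) = 0.409416, sign → tz>0 ⇒ λ=+0.409416
r₁ = λ·B[:,0] = (+0.87237,+0.46502,+0.15076); r₂ = λ·B[:,1] = (-0.48628,+0.79394,+0.36495)
r₃ = r₁×r₂ = (+0.05001,-0.39168,+0.91874); SVD([r₁ r₂ r₃]) → R = UVᵀ:
  R  [+0.87237 -0.48628 +0.05001]
  R  [+0.46502 +0.79394 -0.39168]
  R  [+0.15076 +0.36495 +0.91874]
t = (+0.02194, +0.05582, +0.40942) m
tr R = 2.585048; θ = arccos((tr R − 1)/2) = 0.655859 rad = 37.578°
axis k = ((R−Rᵀ)₃₂, (R−Rᵀ)₁₃, (R−Rᵀ)₂₁) / (2 sinθ) = (+0.620355, -0.082604, +0.779959)
rvec = θ·k = (+0.406866, -0.054177, +0.511543)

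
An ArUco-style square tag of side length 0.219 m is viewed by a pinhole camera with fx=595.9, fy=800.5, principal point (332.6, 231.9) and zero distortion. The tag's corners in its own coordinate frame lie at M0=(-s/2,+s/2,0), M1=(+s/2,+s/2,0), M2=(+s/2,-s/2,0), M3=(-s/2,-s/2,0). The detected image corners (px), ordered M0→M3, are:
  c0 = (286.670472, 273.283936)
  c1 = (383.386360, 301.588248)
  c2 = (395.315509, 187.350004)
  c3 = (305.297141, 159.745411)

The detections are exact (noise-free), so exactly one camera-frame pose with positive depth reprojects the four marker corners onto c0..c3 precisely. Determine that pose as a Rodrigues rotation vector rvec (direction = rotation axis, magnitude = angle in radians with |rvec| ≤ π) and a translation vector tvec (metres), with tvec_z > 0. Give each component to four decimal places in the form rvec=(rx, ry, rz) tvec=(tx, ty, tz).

rvec=(-0.4413, -0.1164, 0.1998) tvec=(0.0242, -0.0056, 1.3612)

Intrinsics K: fx=595.9, fy=800.5, cx=332.6, cy=231.9
Marker side s = 0.219 m; corners in marker frame (Z=0):
  M0 = (-0.1095, +0.1095, 0)
  M1 = (+0.1095, +0.1095, 0)
  M2 = (+0.1095, -0.1095, 0)
  M3 = (-0.1095, -0.1095, 0)
Detected image corners:
  c0 = (286.670472, 273.283936) px
  c1 = (383.386360, 301.588248) px
  c2 = (395.315509, 187.350004) px
  c3 = (305.297141, 159.745411) px
Planar DLT: solve 8×8 A·h = b for H (H[2,2]=1):
  H  [+443.04327 -179.09646 +343.19171]
  H  [+139.18906 +446.44774 +228.57787]
  H  [+0.05032 -0.31931 +1.00000]
B = K⁻¹H; ‖b₁‖=0.734645, ‖b₂‖=0.734645; λ = 2/(‖b₁‖+‖b₂‖) = 1.361201, sign → tz>0 ⇒ λ=+1.361201
r₁ = λ·B[:,0] = (+0.97380,+0.21684,+0.06850); r₂ = λ·B[:,1] = (-0.16651,+0.88507,-0.43465)
r₃ = r₁×r₂ = (-0.15488,+0.41186,+0.89799); SVD([r₁ r₂ r₃]) → R = UVᵀ:
  R  [+0.97380 -0.16651 -0.15488]
  R  [+0.21684 +0.88507 +0.41186]
  R  [+0.06850 -0.43465 +0.89799]
t = (+0.02419, -0.00565, +1.36120) m
tr R = 2.756864; θ = arccos((tr R − 1)/2) = 0.498225 rad = 28.546°
axis k = ((R−Rᵀ)₃₂, (R−Rᵀ)₁₃, (R−Rᵀ)₂₁) / (2 sinθ) = (-0.885716, -0.233722, +0.401100)
rvec = θ·k = (-0.441286, -0.116446, +0.199838)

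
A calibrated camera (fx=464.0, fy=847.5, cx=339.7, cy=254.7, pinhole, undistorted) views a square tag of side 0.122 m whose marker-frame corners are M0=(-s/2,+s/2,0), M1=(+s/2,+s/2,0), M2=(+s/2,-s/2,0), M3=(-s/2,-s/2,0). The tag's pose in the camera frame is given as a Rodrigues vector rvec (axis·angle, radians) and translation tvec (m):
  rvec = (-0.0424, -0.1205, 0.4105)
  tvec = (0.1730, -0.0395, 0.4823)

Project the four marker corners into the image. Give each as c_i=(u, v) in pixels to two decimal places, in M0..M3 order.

c0=(431.55, 240.25) c1=(535.27, 326.03) c2=(577.52, 132.70) c3=(476.69, 43.02)

Intrinsics K: fx=464.0, fy=847.5, cx=339.7, cy=254.7
Marker side s = 0.122 m; corners in marker frame (Z=0):
  M0 = (-0.0610, +0.0610, 0)
  M1 = (+0.0610, +0.0610, 0)
  M2 = (+0.0610, -0.0610, 0)
  M3 = (-0.0610, -0.0610, 0)
rvec = (-0.0424, -0.1205, 0.4105), |rvec| = θ = 0.42992 rad = 24.632°
Rodrigues: sinθ=0.41679, 1−cosθ=0.09100; R = I + sinθ·[k]× + (1−cosθ)·[k]×²:
    [+0.90989 -0.39546 -0.12539]
    [+0.40049 +0.91615 +0.01675]
    [+0.10825 -0.06546 +0.99197]
t = (0.1730, -0.0395, 0.4823) m
M0: Pc = R·M0+t = (+0.09337, -0.00804, +0.47170); u = 464.0·(+0.09337)/0.47170 + 339.7 = 431.5493, v = 847.5·(-0.00804)/0.47170 + 254.7 = 240.2465
M1: Pc = R·M1+t = (+0.20438, +0.04081, +0.48491); u = 464.0·(+0.20438)/0.48491 + 339.7 = 535.2669, v = 847.5·(+0.04081)/0.48491 + 254.7 = 326.0339
M2: Pc = R·M2+t = (+0.25263, -0.07096, +0.49290); u = 464.0·(+0.25263)/0.49290 + 339.7 = 577.5154, v = 847.5·(-0.07096)/0.49290 + 254.7 = 132.6972
M3: Pc = R·M3+t = (+0.14162, -0.11981, +0.47969); u = 464.0·(+0.14162)/0.47969 + 339.7 = 476.6877, v = 847.5·(-0.11981)/0.47969 + 254.7 = 43.0151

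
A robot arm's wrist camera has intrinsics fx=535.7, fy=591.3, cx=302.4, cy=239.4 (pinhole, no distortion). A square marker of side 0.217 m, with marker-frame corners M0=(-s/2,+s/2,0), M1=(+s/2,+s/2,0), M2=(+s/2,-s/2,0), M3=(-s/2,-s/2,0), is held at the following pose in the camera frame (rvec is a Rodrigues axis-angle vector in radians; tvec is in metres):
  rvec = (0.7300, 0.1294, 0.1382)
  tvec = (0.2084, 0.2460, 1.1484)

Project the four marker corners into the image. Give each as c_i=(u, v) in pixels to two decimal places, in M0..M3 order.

c0=(342.96, 387.35) c1=(437.60, 407.21) c2=(464.80, 341.57) c3=(357.04, 319.95)

Intrinsics K: fx=535.7, fy=591.3, cx=302.4, cy=239.4
Marker side s = 0.217 m; corners in marker frame (Z=0):
  M0 = (-0.1085, +0.1085, 0)
  M1 = (+0.1085, +0.1085, 0)
  M2 = (+0.1085, -0.1085, 0)
  M3 = (-0.1085, -0.1085, 0)
rvec = (0.7300, 0.1294, 0.1382), |rvec| = θ = 0.75415 rad = 43.210°
Rodrigues: sinθ=0.68467, 1−cosθ=0.27115; R = I + sinθ·[k]× + (1−cosθ)·[k]×²:
    [+0.98291 -0.08043 +0.16558]
    [+0.17050 +0.73684 -0.65422]
    [-0.06938 +0.67127 +0.73796]
t = (0.2084, 0.2460, 1.1484) m
M0: Pc = R·M0+t = (+0.09303, +0.30745, +1.22876); u = 535.7·(+0.09303)/1.22876 + 302.4 = 342.9568, v = 591.3·(+0.30745)/1.22876 + 239.4 = 387.3487
M1: Pc = R·M1+t = (+0.30632, +0.34445, +1.21370); u = 535.7·(+0.30632)/1.21370 + 302.4 = 437.6018, v = 591.3·(+0.34445)/1.21370 + 239.4 = 407.2093
M2: Pc = R·M2+t = (+0.32377, +0.18455, +1.06804); u = 535.7·(+0.32377)/1.06804 + 302.4 = 464.7958, v = 591.3·(+0.18455)/1.06804 + 239.4 = 341.5742
M3: Pc = R·M3+t = (+0.11048, +0.14755, +1.08310); u = 535.7·(+0.11048)/1.08310 + 302.4 = 357.0441, v = 591.3·(+0.14755)/1.08310 + 239.4 = 319.9549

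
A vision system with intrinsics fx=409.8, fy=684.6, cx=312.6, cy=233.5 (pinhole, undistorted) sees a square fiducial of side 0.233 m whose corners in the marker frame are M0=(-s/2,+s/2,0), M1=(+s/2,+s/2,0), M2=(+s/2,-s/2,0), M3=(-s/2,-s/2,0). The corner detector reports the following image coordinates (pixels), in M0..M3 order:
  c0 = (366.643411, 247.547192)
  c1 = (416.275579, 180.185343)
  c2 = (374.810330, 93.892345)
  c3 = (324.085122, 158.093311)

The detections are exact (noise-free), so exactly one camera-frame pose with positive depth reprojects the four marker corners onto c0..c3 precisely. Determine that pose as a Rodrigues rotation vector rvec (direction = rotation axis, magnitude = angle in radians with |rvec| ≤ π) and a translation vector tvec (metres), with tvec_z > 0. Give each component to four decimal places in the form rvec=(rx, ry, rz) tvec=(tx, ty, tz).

Intrinsics K: fx=409.8, fy=684.6, cx=312.6, cy=233.5
Marker side s = 0.233 m; corners in marker frame (Z=0):
  M0 = (-0.1165, +0.1165, 0)
  M1 = (+0.1165, +0.1165, 0)
  M2 = (+0.1165, -0.1165, 0)
  M3 = (-0.1165, -0.1165, 0)
Detected image corners:
  c0 = (366.643411, 247.547192) px
  c1 = (416.275579, 180.185343) px
  c2 = (374.810330, 93.892345) px
  c3 = (324.085122, 158.093311) px
Planar DLT: solve 8×8 A·h = b for H (H[2,2]=1):
  H  [+266.45921 +172.12557 +370.80294]
  H  [-258.86909 +373.29418 +169.28852]
  H  [+0.13792 -0.02199 +1.00000]
B = K⁻¹H; ‖b₁‖=0.704862, ‖b₂‖=0.704862; λ = 2/(‖b₁‖+‖b₂‖) = 1.418718, sign → tz>0 ⇒ λ=+1.418718
r₁ = λ·B[:,0] = (+0.77321,-0.60320,+0.19567); r₂ = λ·B[:,1] = (+0.61969,+0.78423,-0.03119)
r₃ = r₁×r₂ = (-0.13464,+0.14537,+0.98017); SVD([r₁ r₂ r₃]) → R = UVᵀ:
  R  [+0.77321 +0.61969 -0.13464]
  R  [-0.60320 +0.78423 +0.14537]
  R  [+0.19567 -0.03119 +0.98017]
t = (+0.20150, -0.13307, +1.41872) m
tr R = 2.537614; θ = arccos((tr R − 1)/2) = 0.693822 rad = 39.753°
axis k = ((R−Rᵀ)₃₂, (R−Rᵀ)₁₃, (R−Rᵀ)₂₁) / (2 sinθ) = (-0.138055, -0.258265, -0.956159)
rvec = θ·k = (-0.095785, -0.179190, -0.663405)

rvec=(-0.0958, -0.1792, -0.6634) tvec=(0.2015, -0.1331, 1.4187)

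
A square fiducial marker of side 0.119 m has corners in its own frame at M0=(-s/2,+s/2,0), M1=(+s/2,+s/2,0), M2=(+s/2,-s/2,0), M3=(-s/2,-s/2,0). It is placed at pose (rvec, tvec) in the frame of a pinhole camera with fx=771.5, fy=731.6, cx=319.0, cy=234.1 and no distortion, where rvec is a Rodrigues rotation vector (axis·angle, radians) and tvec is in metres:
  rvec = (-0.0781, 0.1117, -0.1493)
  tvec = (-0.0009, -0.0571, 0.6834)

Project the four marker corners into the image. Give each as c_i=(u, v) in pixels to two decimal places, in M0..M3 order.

c0=(261.74, 245.47) c1=(394.92, 225.91) c2=(374.42, 100.23) c3=(243.56, 121.77)

Intrinsics K: fx=771.5, fy=731.6, cx=319.0, cy=234.1
Marker side s = 0.119 m; corners in marker frame (Z=0):
  M0 = (-0.0595, +0.0595, 0)
  M1 = (+0.0595, +0.0595, 0)
  M2 = (+0.0595, -0.0595, 0)
  M3 = (-0.0595, -0.0595, 0)
rvec = (-0.0781, 0.1117, -0.1493), |rvec| = θ = 0.20216 rad = 11.583°
Rodrigues: sinθ=0.20078, 1−cosθ=0.02036; R = I + sinθ·[k]× + (1−cosθ)·[k]×²:
    [+0.98268 +0.14394 +0.11675]
    [-0.15263 +0.98585 +0.06926]
    [-0.10513 -0.08588 +0.99074]
t = (-0.0009, -0.0571, 0.6834) m
M0: Pc = R·M0+t = (-0.05080, +0.01064, +0.68455); u = 771.5·(-0.05080)/0.68455 + 319.0 = 261.7416, v = 731.6·(+0.01064)/0.68455 + 234.1 = 245.4713
M1: Pc = R·M1+t = (+0.06613, -0.00752, +0.67203); u = 771.5·(+0.06613)/0.67203 + 319.0 = 394.9216, v = 731.6·(-0.00752)/0.67203 + 234.1 = 225.9098
M2: Pc = R·M2+t = (+0.04900, -0.12484, +0.68225); u = 771.5·(+0.04900)/0.68225 + 319.0 = 374.4152, v = 731.6·(-0.12484)/0.68225 + 234.1 = 100.2308
M3: Pc = R·M3+t = (-0.06793, -0.10668, +0.69477); u = 771.5·(-0.06793)/0.69477 + 319.0 = 243.5634, v = 731.6·(-0.10668)/0.69477 + 234.1 = 121.7676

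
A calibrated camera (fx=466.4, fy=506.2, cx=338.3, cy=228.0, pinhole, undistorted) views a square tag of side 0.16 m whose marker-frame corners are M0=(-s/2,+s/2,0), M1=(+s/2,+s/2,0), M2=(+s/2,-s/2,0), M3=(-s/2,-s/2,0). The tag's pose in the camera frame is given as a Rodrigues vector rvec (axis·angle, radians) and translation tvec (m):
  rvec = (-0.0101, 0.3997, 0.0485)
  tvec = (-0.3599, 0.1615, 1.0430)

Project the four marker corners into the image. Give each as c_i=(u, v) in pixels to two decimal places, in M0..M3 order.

Intrinsics K: fx=466.4, fy=506.2, cx=338.3, cy=228.0
Marker side s = 0.16 m; corners in marker frame (Z=0):
  M0 = (-0.0800, +0.0800, 0)
  M1 = (+0.0800, +0.0800, 0)
  M2 = (+0.0800, -0.0800, 0)
  M3 = (-0.0800, -0.0800, 0)
rvec = (-0.0101, 0.3997, 0.0485), |rvec| = θ = 0.40276 rad = 23.076°
Rodrigues: sinθ=0.39196, 1−cosθ=0.08002; R = I + sinθ·[k]× + (1−cosθ)·[k]×²:
    [+0.92003 -0.04919 +0.38874]
    [+0.04521 +0.99879 +0.01939]
    [-0.38922 -0.00027 +0.92114]
t = (-0.3599, 0.1615, 1.0430) m
M0: Pc = R·M0+t = (-0.43744, +0.23779, +1.07412); u = 466.4·(-0.43744)/1.07412 + 338.3 = 148.3569, v = 506.2·(+0.23779)/1.07412 + 228.0 = 340.0619
M1: Pc = R·M1+t = (-0.29023, +0.24502, +1.01184); u = 466.4·(-0.29023)/1.01184 + 338.3 = 204.5196, v = 506.2·(+0.24502)/1.01184 + 228.0 = 350.5776
M2: Pc = R·M2+t = (-0.28236, +0.08521, +1.01188); u = 466.4·(-0.28236)/1.01188 + 338.3 = 208.1529, v = 506.2·(+0.08521)/1.01188 + 228.0 = 270.6285
M3: Pc = R·M3+t = (-0.42957, +0.07798, +1.07416); u = 466.4·(-0.42957)/1.07416 + 338.3 = 151.7818, v = 506.2·(+0.07798)/1.07416 + 228.0 = 264.7484

c0=(148.36, 340.06) c1=(204.52, 350.58) c2=(208.15, 270.63) c3=(151.78, 264.75)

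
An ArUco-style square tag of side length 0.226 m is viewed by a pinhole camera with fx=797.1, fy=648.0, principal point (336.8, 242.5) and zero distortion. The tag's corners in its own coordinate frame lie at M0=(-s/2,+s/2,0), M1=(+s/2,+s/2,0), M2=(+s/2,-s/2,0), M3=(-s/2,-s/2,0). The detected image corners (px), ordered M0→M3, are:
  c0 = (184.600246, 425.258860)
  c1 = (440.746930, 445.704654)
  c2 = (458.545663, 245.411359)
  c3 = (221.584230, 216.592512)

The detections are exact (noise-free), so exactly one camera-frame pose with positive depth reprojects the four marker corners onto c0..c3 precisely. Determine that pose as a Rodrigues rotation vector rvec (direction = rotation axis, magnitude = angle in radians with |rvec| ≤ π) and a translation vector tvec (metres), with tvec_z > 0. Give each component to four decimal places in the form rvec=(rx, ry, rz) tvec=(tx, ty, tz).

Intrinsics K: fx=797.1, fy=648.0, cx=336.8, cy=242.5
Marker side s = 0.226 m; corners in marker frame (Z=0):
  M0 = (-0.1130, +0.1130, 0)
  M1 = (+0.1130, +0.1130, 0)
  M2 = (+0.1130, -0.1130, 0)
  M3 = (-0.1130, -0.1130, 0)
Detected image corners:
  c0 = (184.600246, 425.258860) px
  c1 = (440.746930, 445.704654) px
  c2 = (458.545663, 245.411359) px
  c3 = (221.584230, 216.592512) px
Planar DLT: solve 8×8 A·h = b for H (H[2,2]=1):
  H  [+1161.12335 -224.55153 +329.92514]
  H  [+182.88278 +797.71483 +329.85183]
  H  [+0.21972 -0.31990 +1.00000]
B = K⁻¹H; ‖b₁‖=1.395834, ‖b₂‖=1.395834; λ = 2/(‖b₁‖+‖b₂‖) = 0.716418, sign → tz>0 ⇒ λ=+0.716418
r₁ = λ·B[:,0] = (+0.97708,+0.14328,+0.15741); r₂ = λ·B[:,1] = (-0.10499,+0.96771,-0.22918)
r₃ = r₁×r₂ = (-0.18517,+0.20740,+0.96057); SVD([r₁ r₂ r₃]) → R = UVᵀ:
  R  [+0.97708 -0.10499 -0.18517]
  R  [+0.14328 +0.96771 +0.20740]
  R  [+0.15741 -0.22918 +0.96057]
t = (-0.00618, +0.09657, +0.71642) m
tr R = 2.905360; θ = arccos((tr R − 1)/2) = 0.308862 rad = 17.697°
axis k = ((R−Rᵀ)₃₂, (R−Rᵀ)₁₃, (R−Rᵀ)₂₁) / (2 sinθ) = (-0.718122, -0.563500, +0.408373)
rvec = θ·k = (-0.221801, -0.174044, +0.126131)

rvec=(-0.2218, -0.1740, 0.1261) tvec=(-0.0062, 0.0966, 0.7164)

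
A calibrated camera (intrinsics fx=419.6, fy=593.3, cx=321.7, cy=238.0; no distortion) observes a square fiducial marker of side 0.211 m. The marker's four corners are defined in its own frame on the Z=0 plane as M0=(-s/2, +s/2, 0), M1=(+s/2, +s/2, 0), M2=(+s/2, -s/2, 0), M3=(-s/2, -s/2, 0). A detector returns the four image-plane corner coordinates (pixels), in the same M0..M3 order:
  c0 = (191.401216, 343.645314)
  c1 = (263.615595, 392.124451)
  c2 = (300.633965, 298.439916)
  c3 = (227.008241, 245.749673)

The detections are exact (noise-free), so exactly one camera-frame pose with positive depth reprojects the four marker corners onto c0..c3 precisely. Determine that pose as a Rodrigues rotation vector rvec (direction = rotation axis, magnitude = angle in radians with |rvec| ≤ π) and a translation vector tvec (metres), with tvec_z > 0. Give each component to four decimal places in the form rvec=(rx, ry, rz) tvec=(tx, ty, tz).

Intrinsics K: fx=419.6, fy=593.3, cx=321.7, cy=238.0
Marker side s = 0.211 m; corners in marker frame (Z=0):
  M0 = (-0.1055, +0.1055, 0)
  M1 = (+0.1055, +0.1055, 0)
  M2 = (+0.1055, -0.1055, 0)
  M3 = (-0.1055, -0.1055, 0)
Detected image corners:
  c0 = (191.401216, 343.645314) px
  c1 = (263.615595, 392.124451) px
  c2 = (300.633965, 298.439916) px
  c3 = (227.008241, 245.749673) px
Planar DLT: solve 8×8 A·h = b for H (H[2,2]=1):
  H  [+376.64266 -134.11887 +245.85530]
  H  [+280.09013 +503.37606 +321.10978]
  H  [+0.12661 +0.15478 +1.00000]
B = K⁻¹H; ‖b₁‖=0.913457, ‖b₂‖=0.913457; λ = 2/(‖b₁‖+‖b₂‖) = 1.094742, sign → tz>0 ⇒ λ=+1.094742
r₁ = λ·B[:,0] = (+0.87640,+0.46121,+0.13861); r₂ = λ·B[:,1] = (-0.47983,+0.86085,+0.16944)
r₃ = r₁×r₂ = (-0.04117,-0.21501,+0.97574); SVD([r₁ r₂ r₃]) → R = UVᵀ:
  R  [+0.87640 -0.47983 -0.04117]
  R  [+0.46121 +0.86085 -0.21501]
  R  [+0.13861 +0.16944 +0.97574]
t = (-0.19788, +0.15335, +1.09474) m
tr R = 2.712985; θ = arccos((tr R − 1)/2) = 0.542361 rad = 31.075°
axis k = ((R−Rᵀ)₃₂, (R−Rᵀ)₁₃, (R−Rᵀ)₂₁) / (2 sinθ) = (+0.372416, -0.174153, +0.911579)
rvec = θ·k = (+0.201984, -0.094454, +0.494405)

rvec=(0.2020, -0.0945, 0.4944) tvec=(-0.1979, 0.1534, 1.0947)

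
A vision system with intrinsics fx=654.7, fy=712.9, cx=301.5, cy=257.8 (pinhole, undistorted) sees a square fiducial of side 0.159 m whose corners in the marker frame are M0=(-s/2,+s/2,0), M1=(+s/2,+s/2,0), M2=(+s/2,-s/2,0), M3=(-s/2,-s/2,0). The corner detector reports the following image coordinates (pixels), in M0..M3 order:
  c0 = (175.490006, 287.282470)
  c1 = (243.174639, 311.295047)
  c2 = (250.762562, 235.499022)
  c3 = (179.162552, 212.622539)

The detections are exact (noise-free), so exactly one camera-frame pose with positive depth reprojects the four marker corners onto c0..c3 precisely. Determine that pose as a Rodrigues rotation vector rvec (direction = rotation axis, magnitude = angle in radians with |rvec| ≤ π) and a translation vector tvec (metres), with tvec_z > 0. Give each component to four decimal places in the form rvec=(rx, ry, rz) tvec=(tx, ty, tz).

Intrinsics K: fx=654.7, fy=712.9, cx=301.5, cy=257.8
Marker side s = 0.159 m; corners in marker frame (Z=0):
  M0 = (-0.0795, +0.0795, 0)
  M1 = (+0.0795, +0.0795, 0)
  M2 = (+0.0795, -0.0795, 0)
  M3 = (-0.0795, -0.0795, 0)
Detected image corners:
  c0 = (175.490006, 287.282470) px
  c1 = (243.174639, 311.295047) px
  c2 = (250.762562, 235.499022) px
  c3 = (179.162552, 212.622539) px
Planar DLT: solve 8×8 A·h = b for H (H[2,2]=1):
  H  [+395.21368 +36.36687 +211.51790]
  H  [+95.17551 +561.36750 +262.49723]
  H  [-0.20013 +0.33741 +1.00000]
B = K⁻¹H; ‖b₁‖=0.752733, ‖b₂‖=0.752733; λ = 2/(‖b₁‖+‖b₂‖) = 1.328492, sign → tz>0 ⇒ λ=+1.328492
r₁ = λ·B[:,0] = (+0.92439,+0.27351,-0.26588); r₂ = λ·B[:,1] = (-0.13263,+0.88401,+0.44825)
r₃ = r₁×r₂ = (+0.35764,-0.37910,+0.85345); SVD([r₁ r₂ r₃]) → R = UVᵀ:
  R  [+0.92439 -0.13263 +0.35764]
  R  [+0.27351 +0.88401 -0.37910]
  R  [-0.26588 +0.44825 +0.85345]
t = (-0.18259, +0.00875, +1.32849) m
tr R = 2.661860; θ = arccos((tr R − 1)/2) = 0.590020 rad = 33.806°
axis k = ((R−Rᵀ)₃₂, (R−Rᵀ)₁₃, (R−Rᵀ)₂₁) / (2 sinθ) = (+0.743512, +0.560336, +0.364985)
rvec = θ·k = (+0.438686, +0.330609, +0.215349)

rvec=(0.4387, 0.3306, 0.2153) tvec=(-0.1826, 0.0088, 1.3285)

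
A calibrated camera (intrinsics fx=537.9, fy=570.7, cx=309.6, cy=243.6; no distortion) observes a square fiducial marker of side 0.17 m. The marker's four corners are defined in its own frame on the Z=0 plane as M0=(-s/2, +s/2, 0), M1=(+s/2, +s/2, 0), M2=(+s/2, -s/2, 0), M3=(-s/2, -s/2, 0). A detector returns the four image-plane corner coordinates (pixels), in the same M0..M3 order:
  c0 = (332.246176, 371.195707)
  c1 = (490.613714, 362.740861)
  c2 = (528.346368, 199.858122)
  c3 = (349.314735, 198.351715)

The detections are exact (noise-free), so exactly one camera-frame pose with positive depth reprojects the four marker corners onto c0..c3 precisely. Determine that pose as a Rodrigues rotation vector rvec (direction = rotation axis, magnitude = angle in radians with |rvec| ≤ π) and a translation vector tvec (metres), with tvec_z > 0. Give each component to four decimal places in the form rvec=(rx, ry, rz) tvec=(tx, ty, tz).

Intrinsics K: fx=537.9, fy=570.7, cx=309.6, cy=243.6
Marker side s = 0.17 m; corners in marker frame (Z=0):
  M0 = (-0.0850, +0.0850, 0)
  M1 = (+0.0850, +0.0850, 0)
  M2 = (+0.0850, -0.0850, 0)
  M3 = (-0.0850, -0.0850, 0)
Detected image corners:
  c0 = (332.246176, 371.195707) px
  c1 = (490.613714, 362.740861) px
  c2 = (528.346368, 199.858122) px
  c3 = (349.314735, 198.351715) px
Planar DLT: solve 8×8 A·h = b for H (H[2,2]=1):
  H  [+1143.58258 +168.47121 +426.84053]
  H  [+80.98846 +1207.24824 +288.54628]
  H  [+0.36521 +0.77985 +1.00000]
B = K⁻¹H; ‖b₁‖=1.950359, ‖b₂‖=1.950359; λ = 2/(‖b₁‖+‖b₂‖) = 0.512726, sign → tz>0 ⇒ λ=+0.512726
r₁ = λ·B[:,0] = (+0.98229,-0.00717,+0.18725); r₂ = λ·B[:,1] = (-0.06956,+0.91394,+0.39985)
r₃ = r₁×r₂ = (-0.17400,-0.40579,+0.89725); SVD([r₁ r₂ r₃]) → R = UVᵀ:
  R  [+0.98229 -0.06956 -0.17400]
  R  [-0.00717 +0.91394 -0.40579]
  R  [+0.18725 +0.39985 +0.89725]
t = (+0.11175, +0.04038, +0.51273) m
tr R = 2.793474; θ = arccos((tr R − 1)/2) = 0.458456 rad = 26.268°
axis k = ((R−Rᵀ)₃₂, (R−Rᵀ)₁₃, (R−Rᵀ)₂₁) / (2 sinθ) = (+0.910196, -0.408136, +0.070486)
rvec = θ·k = (+0.417285, -0.187113, +0.032315)

rvec=(0.4173, -0.1871, 0.0323) tvec=(0.1118, 0.0404, 0.5127)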